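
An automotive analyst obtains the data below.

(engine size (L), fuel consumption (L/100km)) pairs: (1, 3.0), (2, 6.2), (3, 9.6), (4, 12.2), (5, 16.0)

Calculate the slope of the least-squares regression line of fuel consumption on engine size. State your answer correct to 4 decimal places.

3.2000

n = 5, Σx = 15, Σy = 47, Σxy = 173, Σx² = 55
Sxx = Σx² − (Σx)²/n = 55 − 45 = 10
Sxy = Σxy − (Σx)(Σy)/n = 173 − 141 = 32
b = Sxy/Sxx = 32/10 = 3.2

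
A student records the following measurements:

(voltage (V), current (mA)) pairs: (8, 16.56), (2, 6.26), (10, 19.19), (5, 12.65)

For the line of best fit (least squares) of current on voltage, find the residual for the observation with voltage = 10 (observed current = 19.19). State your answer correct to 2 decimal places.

n = 4, Σx = 25, Σy = 54.66, Σxy = 400.15, Σx² = 193
Sxx = Σx² − (Σx)²/n = 193 − 156.25 = 36.75
Sxy = Σxy − (Σx)(Σy)/n = 400.15 − 341.625 = 58.525
b = Sxy/Sxx = 58.525/36.75 = 1.592517
a = ȳ − b·x̄ = 13.665 − 1.592517·6.25 = 3.711769
ŷ(10) = 3.711769 + 1.592517·10 = 19.636939
residual = y − ŷ = 19.19 − 19.636939 = -0.446939

-0.45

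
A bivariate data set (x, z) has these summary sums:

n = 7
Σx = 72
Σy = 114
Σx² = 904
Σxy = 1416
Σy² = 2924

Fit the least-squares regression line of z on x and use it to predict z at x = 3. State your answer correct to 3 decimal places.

5.434

Sxx = Σx² − (Σx)²/n = 904 − 740.571429 = 163.428571
Sxy = Σxy − (Σx)(Σy)/n = 1416 − 1172.571429 = 243.428571
b = Sxy/Sxx = 243.428571/163.428571 = 1.489510
a = ȳ − b·x̄ = 16.285714 − 1.489510·10.285714 = 0.965035
ŷ(3) = a + b·3 = 0.965035 + 1.489510·3 = 5.433566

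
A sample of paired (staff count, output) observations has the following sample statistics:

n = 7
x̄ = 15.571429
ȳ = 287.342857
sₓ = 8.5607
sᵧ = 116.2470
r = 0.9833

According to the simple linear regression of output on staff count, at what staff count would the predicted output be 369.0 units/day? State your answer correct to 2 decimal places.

21.69

b = r · sᵧ/sₓ = 0.9833 · 116.247/8.5607 = 13.352375
a = ȳ − b·x̄ = 287.342857 − 13.352375·15.571429 = 79.427301
Set a + b·x = 369.0: x = (369.0 − 79.427301) / 13.352375 = 21.686981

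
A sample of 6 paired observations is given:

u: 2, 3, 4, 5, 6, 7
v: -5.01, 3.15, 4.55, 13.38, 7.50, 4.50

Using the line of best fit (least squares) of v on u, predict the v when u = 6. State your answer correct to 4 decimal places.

7.6539

n = 6, Σx = 27, Σy = 28.07, Σxy = 161.03, Σx² = 139
Sxx = Σx² − (Σx)²/n = 139 − 121.5 = 17.5
Sxy = Σxy − (Σx)(Σy)/n = 161.03 − 126.315 = 34.715
b = Sxy/Sxx = 34.715/17.5 = 1.983714
a = ȳ − b·x̄ = 4.678333 − 1.983714·4.5 = -4.248381
ŷ(6) = a + b·6 = -4.248381 + 1.983714·6 = 7.653905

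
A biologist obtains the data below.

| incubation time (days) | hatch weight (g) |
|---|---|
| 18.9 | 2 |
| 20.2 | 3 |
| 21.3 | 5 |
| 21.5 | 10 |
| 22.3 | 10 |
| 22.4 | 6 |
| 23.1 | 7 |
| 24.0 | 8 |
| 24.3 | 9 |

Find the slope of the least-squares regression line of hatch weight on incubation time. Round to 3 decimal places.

n = 9, Σx = 198, Σy = 60, Σxy = 1349.7, Σx² = 4380.34
Sxx = Σx² − (Σx)²/n = 4380.34 − 4356 = 24.34
Sxy = Σxy − (Σx)(Σy)/n = 1349.7 − 1320 = 29.7
b = Sxy/Sxx = 29.7/24.34 = 1.220214

1.220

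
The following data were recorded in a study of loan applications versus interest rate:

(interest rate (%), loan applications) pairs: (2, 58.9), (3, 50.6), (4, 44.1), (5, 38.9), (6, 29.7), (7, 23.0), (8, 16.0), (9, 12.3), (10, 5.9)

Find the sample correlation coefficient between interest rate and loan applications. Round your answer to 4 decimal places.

n = 9, Σx = 54, Σy = 279.4, Σxy = 1277.4, Σx² = 384, Σy² = 11340.78
Sxx = Σx² − (Σx)²/n = 384 − 324 = 60
Sxy = Σxy − (Σx)(Σy)/n = 1277.4 − 1676.4 = -399
Syy = Σy² − (Σy)²/n = 11340.78 − 8673.817778 = 2666.962222
r = Sxy/√(Sxx·Syy) = -399/√(160017.733333) = -399/400.022166 = -0.997445

-0.9974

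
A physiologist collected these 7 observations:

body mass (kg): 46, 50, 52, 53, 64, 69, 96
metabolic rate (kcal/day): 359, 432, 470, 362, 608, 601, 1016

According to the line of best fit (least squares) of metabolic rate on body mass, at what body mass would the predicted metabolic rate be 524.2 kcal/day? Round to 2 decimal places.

n = 7, Σx = 430, Σy = 3848, Σxy = 259657, Σx² = 28202
Sxx = Σx² − (Σx)²/n = 28202 − 26414.285714 = 1787.714286
Sxy = Σxy − (Σx)(Σy)/n = 259657 − 236377.142857 = 23279.857143
b = Sxy/Sxx = 23279.857143/1787.714286 = 13.022135
a = ȳ − b·x̄ = 549.714286 − 13.022135·61.428571 = -250.216877
Set a + b·x = 524.2: x = (524.2 − (-250.216877)) / 13.022135 = 59.469270

59.47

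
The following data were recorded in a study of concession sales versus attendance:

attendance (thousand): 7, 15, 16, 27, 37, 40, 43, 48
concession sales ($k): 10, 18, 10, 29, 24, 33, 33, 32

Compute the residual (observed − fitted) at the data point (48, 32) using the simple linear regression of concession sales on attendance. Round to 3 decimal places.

n = 8, Σx = 233, Σy = 189, Σxy = 6446, Σx² = 8381
Sxx = Σx² − (Σx)²/n = 8381 − 6786.125 = 1594.875
Sxy = Σxy − (Σx)(Σy)/n = 6446 − 5504.625 = 941.375
b = Sxy/Sxx = 941.375/1594.875 = 0.590250
a = ȳ − b·x̄ = 23.625 − 0.590250·29.125 = 6.433968
ŷ(48) = 6.433968 + 0.590250·48 = 34.765969
residual = y − ŷ = 32 − 34.765969 = -2.765969

-2.766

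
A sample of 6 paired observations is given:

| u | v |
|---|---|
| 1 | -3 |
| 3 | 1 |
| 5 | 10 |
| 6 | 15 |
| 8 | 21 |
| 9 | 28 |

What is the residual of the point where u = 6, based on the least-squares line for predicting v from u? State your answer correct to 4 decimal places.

0.4118

n = 6, Σx = 32, Σy = 72, Σxy = 560, Σx² = 216
Sxx = Σx² − (Σx)²/n = 216 − 170.666667 = 45.333333
Sxy = Σxy − (Σx)(Σy)/n = 560 − 384 = 176
b = Sxy/Sxx = 176/45.333333 = 3.882353
a = ȳ − b·x̄ = 12 − 3.882353·5.333333 = -8.705882
ŷ(6) = -8.705882 + 3.882353·6 = 14.588235
residual = y − ŷ = 15 − 14.588235 = 0.411765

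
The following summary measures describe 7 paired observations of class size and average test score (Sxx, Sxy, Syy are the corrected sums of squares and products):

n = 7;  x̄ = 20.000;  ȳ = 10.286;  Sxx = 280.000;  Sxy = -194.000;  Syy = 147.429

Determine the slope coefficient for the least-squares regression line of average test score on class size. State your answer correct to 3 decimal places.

b = Sxy/Sxx = -194/280 = -0.692857

-0.693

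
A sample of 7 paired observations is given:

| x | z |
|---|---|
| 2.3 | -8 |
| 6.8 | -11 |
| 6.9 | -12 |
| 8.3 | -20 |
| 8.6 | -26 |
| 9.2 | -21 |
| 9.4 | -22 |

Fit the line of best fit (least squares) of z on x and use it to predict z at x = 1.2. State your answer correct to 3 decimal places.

n = 7, Σx = 51.5, Σy = -120, Σxy = -965.6, Σx² = 414.99
Sxx = Σx² − (Σx)²/n = 414.99 − 378.892857 = 36.097143
Sxy = Σxy − (Σx)(Σy)/n = -965.6 − (-882.857143) = -82.742857
b = Sxy/Sxx = -82.742857/36.097143 = -2.292227
a = ȳ − b·x̄ = -17.142857 − (-2.292227)·7.357143 = -0.278613
ŷ(1.2) = a + b·1.2 = -0.278613 + (-2.292227)·1.2 = -3.029286

-3.029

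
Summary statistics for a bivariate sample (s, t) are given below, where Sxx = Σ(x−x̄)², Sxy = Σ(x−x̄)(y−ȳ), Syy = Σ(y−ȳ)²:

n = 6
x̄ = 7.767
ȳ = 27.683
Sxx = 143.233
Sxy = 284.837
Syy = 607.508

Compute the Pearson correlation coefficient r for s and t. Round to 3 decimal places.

0.966

r = Sxy/√(Sxx·Syy) = 284.837/√(87015.193364) = 284.837/294.983378 = 0.965604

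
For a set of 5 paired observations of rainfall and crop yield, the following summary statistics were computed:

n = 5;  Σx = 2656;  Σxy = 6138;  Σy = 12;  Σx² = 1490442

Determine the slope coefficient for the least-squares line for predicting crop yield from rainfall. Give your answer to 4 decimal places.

-0.0030

Sxx = Σx² − (Σx)²/n = 1490442 − 1410867.2 = 79574.8
Sxy = Σxy − (Σx)(Σy)/n = 6138 − 6374.4 = -236.4
b = Sxy/Sxx = -236.4/79574.8 = -0.002971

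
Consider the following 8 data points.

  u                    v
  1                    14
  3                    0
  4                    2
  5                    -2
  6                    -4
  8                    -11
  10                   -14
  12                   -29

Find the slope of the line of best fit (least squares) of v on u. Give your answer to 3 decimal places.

-3.357

n = 8, Σx = 49, Σy = -44, Σxy = -588, Σx² = 395
Sxx = Σx² − (Σx)²/n = 395 − 300.125 = 94.875
Sxy = Σxy − (Σx)(Σy)/n = -588 − (-269.5) = -318.5
b = Sxy/Sxx = -318.5/94.875 = -3.357049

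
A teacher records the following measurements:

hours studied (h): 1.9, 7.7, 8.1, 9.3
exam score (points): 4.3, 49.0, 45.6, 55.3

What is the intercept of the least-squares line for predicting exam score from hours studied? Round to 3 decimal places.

n = 4, Σx = 27, Σy = 154.2, Σxy = 1269.12, Σx² = 215
Sxx = Σx² − (Σx)²/n = 215 − 182.25 = 32.75
Sxy = Σxy − (Σx)(Σy)/n = 1269.12 − 1040.85 = 228.27
b = Sxy/Sxx = 228.27/32.75 = 6.970076
a = ȳ − b·x̄ = 38.55 − 6.970076·6.75 = -8.498015

-8.498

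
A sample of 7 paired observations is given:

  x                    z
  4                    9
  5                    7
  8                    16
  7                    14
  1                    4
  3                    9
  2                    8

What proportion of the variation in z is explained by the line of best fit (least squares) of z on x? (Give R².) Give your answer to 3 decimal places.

0.806

n = 7, Σx = 30, Σy = 67, Σxy = 344, Σx² = 168, Σy² = 743
Sxx = Σx² − (Σx)²/n = 168 − 128.571429 = 39.428571
Sxy = Σxy − (Σx)(Σy)/n = 344 − 287.142857 = 56.857143
Syy = Σy² − (Σy)²/n = 743 − 641.285714 = 101.714286
R² = Sxy²/(Sxx·Syy) = (56.857143)²/(39.428571·101.714286) = 0.806078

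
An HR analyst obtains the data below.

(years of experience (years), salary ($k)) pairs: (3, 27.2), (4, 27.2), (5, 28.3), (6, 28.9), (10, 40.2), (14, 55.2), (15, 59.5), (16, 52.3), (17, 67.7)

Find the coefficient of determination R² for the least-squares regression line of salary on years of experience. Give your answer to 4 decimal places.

0.9406

n = 9, Σx = 90, Σy = 386.5, Σxy = 4560.3, Σx² = 1152, Σy² = 18637.69
Sxx = Σx² − (Σx)²/n = 1152 − 900 = 252
Sxy = Σxy − (Σx)(Σy)/n = 4560.3 − 3865 = 695.3
Syy = Σy² − (Σy)²/n = 18637.69 − 16598.027778 = 2039.662222
R² = Sxy²/(Sxx·Syy) = (695.3)²/(252·2039.662222) = 0.940558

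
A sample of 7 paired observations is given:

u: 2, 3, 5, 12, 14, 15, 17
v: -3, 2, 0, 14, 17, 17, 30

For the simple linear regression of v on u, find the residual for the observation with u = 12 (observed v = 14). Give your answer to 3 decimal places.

-1.178

n = 7, Σx = 68, Σy = 77, Σxy = 1171, Σx² = 892
Sxx = Σx² − (Σx)²/n = 892 − 660.571429 = 231.428571
Sxy = Σxy − (Σx)(Σy)/n = 1171 − 748 = 423
b = Sxy/Sxx = 423/231.428571 = 1.827778
a = ȳ − b·x̄ = 11 − 1.827778·9.714286 = -6.755556
ŷ(12) = -6.755556 + 1.827778·12 = 15.177778
residual = y − ŷ = 14 − 15.177778 = -1.177778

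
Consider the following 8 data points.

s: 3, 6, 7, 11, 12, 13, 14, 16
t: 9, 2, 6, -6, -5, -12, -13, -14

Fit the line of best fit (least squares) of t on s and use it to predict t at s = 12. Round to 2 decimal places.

n = 8, Σx = 82, Σy = -33, Σxy = -607, Σx² = 980
Sxx = Σx² − (Σx)²/n = 980 − 840.5 = 139.5
Sxy = Σxy − (Σx)(Σy)/n = -607 − (-338.25) = -268.75
b = Sxy/Sxx = -268.75/139.5 = -1.926523
a = ȳ − b·x̄ = -4.125 − (-1.926523)·10.25 = 15.621864
ŷ(12) = a + b·12 = 15.621864 + (-1.926523)·12 = -7.496416

-7.50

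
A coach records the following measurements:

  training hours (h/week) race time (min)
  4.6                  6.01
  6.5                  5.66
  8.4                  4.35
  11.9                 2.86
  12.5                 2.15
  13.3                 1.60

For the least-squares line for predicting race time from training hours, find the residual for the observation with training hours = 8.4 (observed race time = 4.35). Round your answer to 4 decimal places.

-0.0038

n = 6, Σx = 57.2, Σy = 22.63, Σxy = 183.165, Σx² = 608.72
Sxx = Σx² − (Σx)²/n = 608.72 − 545.306667 = 63.413333
Sxy = Σxy − (Σx)(Σy)/n = 183.165 − 215.739333 = -32.574333
b = Sxy/Sxx = -32.574333/63.413333 = -0.513683
a = ȳ − b·x̄ = 3.771667 − (-0.513683)·9.533333 = 8.668775
ŷ(8.4) = 8.668775 + (-0.513683)·8.4 = 4.353840
residual = y − ŷ = 4.35 − 4.353840 = -0.003840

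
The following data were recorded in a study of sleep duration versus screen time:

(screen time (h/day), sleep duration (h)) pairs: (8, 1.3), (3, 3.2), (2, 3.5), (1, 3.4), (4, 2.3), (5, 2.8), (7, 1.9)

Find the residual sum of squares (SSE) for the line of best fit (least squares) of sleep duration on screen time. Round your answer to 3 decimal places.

0.488

n = 7, Σx = 30, Σy = 18.4, Σxy = 66.9, Σx² = 168, Σy² = 52.48
Sxx = Σx² − (Σx)²/n = 168 − 128.571429 = 39.428571
Sxy = Σxy − (Σx)(Σy)/n = 66.9 − 78.857143 = -11.957143
Syy = Σy² − (Σy)²/n = 52.48 − 48.365714 = 4.114286
b = Sxy/Sxx = -11.957143/39.428571 = -0.303261
SSE = Syy − b·Sxy = 4.114286 − (-0.303261)·(-11.957143) = 0.488152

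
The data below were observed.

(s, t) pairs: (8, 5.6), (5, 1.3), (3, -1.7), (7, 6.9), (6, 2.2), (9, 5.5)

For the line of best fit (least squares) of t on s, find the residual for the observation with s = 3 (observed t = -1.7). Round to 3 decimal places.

-0.457

n = 6, Σx = 38, Σy = 19.8, Σxy = 157.2, Σx² = 264
Sxx = Σx² − (Σx)²/n = 264 − 240.666667 = 23.333333
Sxy = Σxy − (Σx)(Σy)/n = 157.2 − 125.4 = 31.8
b = Sxy/Sxx = 31.8/23.333333 = 1.362857
a = ȳ − b·x̄ = 3.3 − 1.362857·6.333333 = -5.331429
ŷ(3) = -5.331429 + 1.362857·3 = -1.242857
residual = y − ŷ = -1.7 − (-1.242857) = -0.457143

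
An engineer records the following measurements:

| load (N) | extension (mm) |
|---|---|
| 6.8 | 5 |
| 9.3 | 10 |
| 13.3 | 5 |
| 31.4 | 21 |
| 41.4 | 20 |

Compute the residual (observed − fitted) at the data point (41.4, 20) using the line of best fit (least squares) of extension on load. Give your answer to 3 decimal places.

n = 5, Σx = 102.2, Σy = 61, Σxy = 1680.9, Σx² = 3009.54
Sxx = Σx² − (Σx)²/n = 3009.54 − 2088.968 = 920.572
Sxy = Σxy − (Σx)(Σy)/n = 1680.9 − 1246.84 = 434.06
b = Sxy/Sxx = 434.06/920.572 = 0.471511
a = ȳ − b·x̄ = 12.2 − 0.471511·20.44 = 2.562311
ŷ(41.4) = 2.562311 + 0.471511·41.4 = 22.082875
residual = y − ŷ = 20 − 22.082875 = -2.082875

-2.083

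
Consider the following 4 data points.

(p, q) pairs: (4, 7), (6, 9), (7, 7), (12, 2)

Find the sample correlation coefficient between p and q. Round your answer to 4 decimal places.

-0.8610

n = 4, Σx = 29, Σy = 25, Σxy = 155, Σx² = 245, Σy² = 183
Sxx = Σx² − (Σx)²/n = 245 − 210.25 = 34.75
Sxy = Σxy − (Σx)(Σy)/n = 155 − 181.25 = -26.25
Syy = Σy² − (Σy)²/n = 183 − 156.25 = 26.75
r = Sxy/√(Sxx·Syy) = -26.25/√(929.5625) = -26.25/30.488727 = -0.860974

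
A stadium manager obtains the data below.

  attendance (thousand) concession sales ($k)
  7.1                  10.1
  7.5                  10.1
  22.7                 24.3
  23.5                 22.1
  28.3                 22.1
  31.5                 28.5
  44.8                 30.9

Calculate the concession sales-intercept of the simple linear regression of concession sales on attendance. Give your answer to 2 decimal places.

n = 7, Σx = 165.4, Σy = 148.1, Σxy = 4125.92, Σx² = 4974.38
Sxx = Σx² − (Σx)²/n = 4974.38 − 3908.165714 = 1066.214286
Sxy = Σxy − (Σx)(Σy)/n = 4125.92 − 3499.391429 = 626.528571
b = Sxy/Sxx = 626.528571/1066.214286 = 0.587620
a = ȳ − b·x̄ = 21.157143 − 0.587620·23.628571 = 7.272528

7.27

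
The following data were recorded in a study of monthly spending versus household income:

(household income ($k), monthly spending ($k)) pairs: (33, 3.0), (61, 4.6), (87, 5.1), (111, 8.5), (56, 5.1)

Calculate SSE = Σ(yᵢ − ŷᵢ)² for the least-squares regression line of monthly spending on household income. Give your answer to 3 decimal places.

2.469

n = 5, Σx = 348, Σy = 26.3, Σxy = 2052.4, Σx² = 27836, Σy² = 154.43
Sxx = Σx² − (Σx)²/n = 27836 − 24220.8 = 3615.2
Sxy = Σxy − (Σx)(Σy)/n = 2052.4 − 1830.48 = 221.92
Syy = Σy² − (Σy)²/n = 154.43 − 138.338 = 16.092
b = Sxy/Sxx = 221.92/3615.2 = 0.061385
SSE = Syy − b·Sxy = 16.092 − 0.061385·221.92 = 2.469383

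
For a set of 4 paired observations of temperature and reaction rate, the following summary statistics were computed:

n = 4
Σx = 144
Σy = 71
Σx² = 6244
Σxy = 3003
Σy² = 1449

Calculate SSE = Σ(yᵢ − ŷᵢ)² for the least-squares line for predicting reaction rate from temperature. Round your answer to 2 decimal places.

Sxx = Σx² − (Σx)²/n = 6244 − 5184 = 1060
Sxy = Σxy − (Σx)(Σy)/n = 3003 − 2556 = 447
Syy = Σy² − (Σy)²/n = 1449 − 1260.25 = 188.75
b = Sxy/Sxx = 447/1060 = 0.421698
SSE = Syy − b·Sxy = 188.75 − 0.421698·447 = 0.250943

0.25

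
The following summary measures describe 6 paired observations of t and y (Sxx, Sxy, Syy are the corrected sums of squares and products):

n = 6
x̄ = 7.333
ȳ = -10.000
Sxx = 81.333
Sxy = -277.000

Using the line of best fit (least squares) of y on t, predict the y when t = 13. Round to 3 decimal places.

-29.300

b = Sxy/Sxx = -277/81.333 = -3.405752
a = ȳ − b·x̄ = -10 − (-3.405752)·7.333 = 14.974377
ŷ(13) = a + b·13 = 14.974377 + (-3.405752)·13 = -29.300395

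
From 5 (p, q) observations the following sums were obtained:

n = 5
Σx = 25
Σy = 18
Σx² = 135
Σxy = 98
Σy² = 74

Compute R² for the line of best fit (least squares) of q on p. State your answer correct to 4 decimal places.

Sxx = Σx² − (Σx)²/n = 135 − 125 = 10
Sxy = Σxy − (Σx)(Σy)/n = 98 − 90 = 8
Syy = Σy² − (Σy)²/n = 74 − 64.8 = 9.2
R² = Sxy²/(Sxx·Syy) = (8)²/(10·9.2) = 0.695652

0.6957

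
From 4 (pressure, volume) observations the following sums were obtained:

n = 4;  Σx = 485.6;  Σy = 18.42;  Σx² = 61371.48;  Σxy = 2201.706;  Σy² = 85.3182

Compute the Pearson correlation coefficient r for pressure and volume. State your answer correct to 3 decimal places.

-0.997

Sxx = Σx² − (Σx)²/n = 61371.48 − 58951.84 = 2419.64
Sxy = Σxy − (Σx)(Σy)/n = 2201.706 − 2236.188 = -34.482
Syy = Σy² − (Σy)²/n = 85.3182 − 84.8241 = 0.4941
r = Sxy/√(Sxx·Syy) = -34.482/√(1195.544124) = -34.482/34.576641 = -0.997263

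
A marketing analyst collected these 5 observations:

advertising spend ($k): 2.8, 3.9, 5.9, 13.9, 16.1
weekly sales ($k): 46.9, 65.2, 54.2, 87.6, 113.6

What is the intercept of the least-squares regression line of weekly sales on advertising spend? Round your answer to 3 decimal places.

37.594

n = 5, Σx = 42.6, Σy = 367.5, Σxy = 3751.98, Σx² = 510.28
Sxx = Σx² − (Σx)²/n = 510.28 − 362.952 = 147.328
Sxy = Σxy − (Σx)(Σy)/n = 3751.98 − 3131.1 = 620.88
b = Sxy/Sxx = 620.88/147.328 = 4.214270
a = ȳ − b·x̄ = 73.5 − 4.214270·8.52 = 37.594418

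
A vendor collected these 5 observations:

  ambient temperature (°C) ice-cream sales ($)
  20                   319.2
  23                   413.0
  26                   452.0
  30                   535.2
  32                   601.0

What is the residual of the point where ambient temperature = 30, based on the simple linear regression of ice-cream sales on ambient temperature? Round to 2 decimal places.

n = 5, Σx = 131, Σy = 2320.4, Σxy = 62923, Σx² = 3529
Sxx = Σx² − (Σx)²/n = 3529 − 3432.2 = 96.8
Sxy = Σxy − (Σx)(Σy)/n = 62923 − 60794.48 = 2128.52
b = Sxy/Sxx = 2128.52/96.8 = 21.988843
a = ȳ − b·x̄ = 464.08 − 21.988843·26.2 = -112.027686
ŷ(30) = -112.027686 + 21.988843·30 = 547.637603
residual = y − ŷ = 535.2 − 547.637603 = -12.437603

-12.44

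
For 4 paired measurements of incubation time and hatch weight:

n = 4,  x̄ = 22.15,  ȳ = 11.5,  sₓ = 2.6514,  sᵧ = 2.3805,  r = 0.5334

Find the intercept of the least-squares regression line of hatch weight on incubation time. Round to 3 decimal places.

b = r · sᵧ/sₓ = 0.5334 · 2.3805/2.6514 = 0.478901
a = ȳ − b·x̄ = 11.5 − 0.478901·22.15 = 0.892338

0.892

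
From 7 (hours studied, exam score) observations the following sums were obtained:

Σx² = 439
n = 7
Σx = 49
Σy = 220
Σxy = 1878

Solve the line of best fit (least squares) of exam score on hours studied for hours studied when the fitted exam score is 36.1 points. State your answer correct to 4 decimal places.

Sxx = Σx² − (Σx)²/n = 439 − 343 = 96
Sxy = Σxy − (Σx)(Σy)/n = 1878 − 1540 = 338
b = Sxy/Sxx = 338/96 = 3.520833
a = ȳ − b·x̄ = 31.428571 − 3.520833·7 = 6.782738
Set a + b·x = 36.1: x = (36.1 − 6.782738) / 3.520833 = 8.326796

8.3268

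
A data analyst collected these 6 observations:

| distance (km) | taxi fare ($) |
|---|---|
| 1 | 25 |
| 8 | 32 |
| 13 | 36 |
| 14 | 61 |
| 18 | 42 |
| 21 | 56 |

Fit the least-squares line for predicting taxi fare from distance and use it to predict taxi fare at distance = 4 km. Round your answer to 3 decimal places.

n = 6, Σx = 75, Σy = 252, Σxy = 3535, Σx² = 1195
Sxx = Σx² − (Σx)²/n = 1195 − 937.5 = 257.5
Sxy = Σxy − (Σx)(Σy)/n = 3535 − 3150 = 385
b = Sxy/Sxx = 385/257.5 = 1.495146
a = ȳ − b·x̄ = 42 − 1.495146·12.5 = 23.310680
ŷ(4) = a + b·4 = 23.310680 + 1.495146·4 = 29.291262

29.291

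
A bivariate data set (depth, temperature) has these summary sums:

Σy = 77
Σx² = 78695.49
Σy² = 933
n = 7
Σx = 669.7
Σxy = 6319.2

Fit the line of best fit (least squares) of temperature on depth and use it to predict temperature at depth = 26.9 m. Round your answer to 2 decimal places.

15.93

Sxx = Σx² − (Σx)²/n = 78695.49 − 64071.155714 = 14624.334286
Sxy = Σxy − (Σx)(Σy)/n = 6319.2 − 7366.7 = -1047.5
b = Sxy/Sxx = -1047.5/14624.334286 = -0.071627
a = ȳ − b·x̄ = 11 − (-0.071627)·95.671429 = 17.852676
ŷ(26.9) = a + b·26.9 = 17.852676 + (-0.071627)·26.9 = 15.925904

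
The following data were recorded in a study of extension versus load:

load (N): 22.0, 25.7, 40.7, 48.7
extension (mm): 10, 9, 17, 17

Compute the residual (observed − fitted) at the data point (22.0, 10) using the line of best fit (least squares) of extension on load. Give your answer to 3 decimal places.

n = 4, Σx = 137.1, Σy = 53, Σxy = 1971.1, Σx² = 5172.67
Sxx = Σx² − (Σx)²/n = 5172.67 − 4699.1025 = 473.5675
Sxy = Σxy − (Σx)(Σy)/n = 1971.1 − 1816.575 = 154.525
b = Sxy/Sxx = 154.525/473.5675 = 0.326300
a = ȳ − b·x̄ = 13.25 − 0.326300·34.275 = 2.066073
ŷ(22.0) = 2.066073 + 0.326300·22 = 9.244669
residual = y − ŷ = 10 − 9.244669 = 0.755331

0.755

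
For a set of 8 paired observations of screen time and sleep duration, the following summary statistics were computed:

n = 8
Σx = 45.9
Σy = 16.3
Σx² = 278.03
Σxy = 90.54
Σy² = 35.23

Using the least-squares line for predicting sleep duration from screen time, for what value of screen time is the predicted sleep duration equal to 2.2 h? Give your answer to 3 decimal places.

Sxx = Σx² − (Σx)²/n = 278.03 − 263.35125 = 14.67875
Sxy = Σxy − (Σx)(Σy)/n = 90.54 − 93.52125 = -2.98125
b = Sxy/Sxx = -2.98125/14.67875 = -0.203100
a = ȳ − b·x̄ = 2.0375 − (-0.203100)·5.7375 = 3.202785
Set a + b·x = 2.2: x = (2.2 − 3.202785) / (-0.203100) = 4.937400

4.937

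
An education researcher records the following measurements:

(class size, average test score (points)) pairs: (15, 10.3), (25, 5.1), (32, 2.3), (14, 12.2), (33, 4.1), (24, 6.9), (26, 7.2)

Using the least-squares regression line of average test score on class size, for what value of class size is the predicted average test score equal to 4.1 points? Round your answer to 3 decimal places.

30.390

n = 7, Σx = 169, Σy = 48.1, Σxy = 1014.5, Σx² = 4411
Sxx = Σx² − (Σx)²/n = 4411 − 4080.142857 = 330.857143
Sxy = Σxy − (Σx)(Σy)/n = 1014.5 − 1161.271429 = -146.771429
b = Sxy/Sxx = -146.771429/330.857143 = -0.443610
a = ȳ − b·x̄ = 6.871429 − (-0.443610)·24.142857 = 17.581434
Set a + b·x = 4.1: x = (4.1 − 17.581434) / (-0.443610) = 30.390306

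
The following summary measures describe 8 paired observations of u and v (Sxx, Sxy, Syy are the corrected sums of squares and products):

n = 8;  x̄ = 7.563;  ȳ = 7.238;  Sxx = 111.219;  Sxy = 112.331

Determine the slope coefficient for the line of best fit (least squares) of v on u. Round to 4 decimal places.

b = Sxy/Sxx = 112.331/111.219 = 1.009998

1.0100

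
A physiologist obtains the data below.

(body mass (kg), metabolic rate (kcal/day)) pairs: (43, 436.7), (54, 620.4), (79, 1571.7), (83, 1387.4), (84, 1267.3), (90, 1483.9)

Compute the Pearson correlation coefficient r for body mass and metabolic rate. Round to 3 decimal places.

n = 6, Σx = 433, Σy = 6767.4, Σxy = 531602.4, Σx² = 33051, Σy² = 8778731.2
Sxx = Σx² − (Σx)²/n = 33051 − 31248.166667 = 1802.833333
Sxy = Σxy − (Σx)(Σy)/n = 531602.4 − 488380.7 = 43221.7
Syy = Σy² − (Σy)²/n = 8778731.2 − 7632950.46 = 1145780.74
r = Sxy/√(Sxx·Syy) = 43221.7/√(2065651710.763333) = 43221.7/45449.441259 = 0.950984

0.951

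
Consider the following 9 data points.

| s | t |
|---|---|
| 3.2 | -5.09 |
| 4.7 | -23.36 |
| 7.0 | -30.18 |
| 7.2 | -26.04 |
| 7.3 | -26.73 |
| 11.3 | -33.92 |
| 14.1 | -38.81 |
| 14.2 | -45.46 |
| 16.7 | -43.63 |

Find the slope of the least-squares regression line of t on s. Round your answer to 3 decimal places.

-2.384

n = 9, Σx = 85.7, Σy = -273.22, Σxy = -3024.627, Σx² = 993.49
Sxx = Σx² − (Σx)²/n = 993.49 − 816.054444 = 177.435556
Sxy = Σxy − (Σx)(Σy)/n = -3024.627 − (-2601.661556) = -422.965444
b = Sxy/Sxx = -422.965444/177.435556 = -2.383769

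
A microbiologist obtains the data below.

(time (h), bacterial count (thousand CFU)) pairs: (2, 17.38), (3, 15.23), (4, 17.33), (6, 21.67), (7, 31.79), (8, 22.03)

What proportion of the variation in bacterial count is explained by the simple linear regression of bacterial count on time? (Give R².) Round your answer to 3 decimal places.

0.531

n = 6, Σx = 30, Σy = 125.43, Σxy = 678.56, Σx² = 178, Σy² = 2799.8601
Sxx = Σx² − (Σx)²/n = 178 − 150 = 28
Sxy = Σxy − (Σx)(Σy)/n = 678.56 − 627.15 = 51.41
Syy = Σy² − (Σy)²/n = 2799.8601 − 2622.11415 = 177.74595
R² = Sxy²/(Sxx·Syy) = (51.41)²/(28·177.74595) = 0.531053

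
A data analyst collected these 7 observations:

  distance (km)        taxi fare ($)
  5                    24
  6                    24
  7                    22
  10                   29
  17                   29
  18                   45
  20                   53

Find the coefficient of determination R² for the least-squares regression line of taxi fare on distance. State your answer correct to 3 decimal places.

n = 7, Σx = 83, Σy = 226, Σxy = 3071, Σx² = 1223, Σy² = 8152
Sxx = Σx² − (Σx)²/n = 1223 − 984.142857 = 238.857143
Sxy = Σxy − (Σx)(Σy)/n = 3071 − 2679.714286 = 391.285714
Syy = Σy² − (Σy)²/n = 8152 − 7296.571429 = 855.428571
R² = Sxy²/(Sxx·Syy) = (391.285714)²/(238.857143·855.428571) = 0.749318

0.749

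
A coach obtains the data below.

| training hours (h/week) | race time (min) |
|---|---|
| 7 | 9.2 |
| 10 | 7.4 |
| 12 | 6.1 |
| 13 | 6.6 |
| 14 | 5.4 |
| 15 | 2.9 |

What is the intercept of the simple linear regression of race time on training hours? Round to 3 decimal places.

14.122

n = 6, Σx = 71, Σy = 37.6, Σxy = 416.5, Σx² = 883
Sxx = Σx² − (Σx)²/n = 883 − 840.166667 = 42.833333
Sxy = Σxy − (Σx)(Σy)/n = 416.5 − 444.933333 = -28.433333
b = Sxy/Sxx = -28.433333/42.833333 = -0.663813
a = ȳ − b·x̄ = 6.266667 − (-0.663813)·11.833333 = 14.121790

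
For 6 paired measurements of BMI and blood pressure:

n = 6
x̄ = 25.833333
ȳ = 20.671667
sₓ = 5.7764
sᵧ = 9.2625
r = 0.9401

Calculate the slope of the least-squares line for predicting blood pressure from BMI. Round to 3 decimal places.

b = r · sᵧ/sₓ = 0.9401 · 9.2625/5.7764 = 1.507457

1.507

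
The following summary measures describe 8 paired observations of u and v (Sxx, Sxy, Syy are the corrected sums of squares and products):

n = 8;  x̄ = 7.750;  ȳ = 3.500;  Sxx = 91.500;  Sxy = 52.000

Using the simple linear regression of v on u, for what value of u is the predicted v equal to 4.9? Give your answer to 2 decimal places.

b = Sxy/Sxx = 52/91.5 = 0.568306
a = ȳ − b·x̄ = 3.5 − 0.568306·7.75 = -0.904372
Set a + b·x = 4.9: x = (4.9 − (-0.904372)) / 0.568306 = 10.213462

10.21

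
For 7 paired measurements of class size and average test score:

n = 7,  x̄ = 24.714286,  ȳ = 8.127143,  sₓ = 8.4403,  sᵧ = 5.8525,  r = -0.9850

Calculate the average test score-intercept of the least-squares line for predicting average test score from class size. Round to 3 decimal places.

25.007

b = r · sᵧ/sₓ = -0.985 · 5.8525/8.4403 = -0.682999
a = ȳ − b·x̄ = 8.127143 − (-0.682999)·24.714286 = 25.006964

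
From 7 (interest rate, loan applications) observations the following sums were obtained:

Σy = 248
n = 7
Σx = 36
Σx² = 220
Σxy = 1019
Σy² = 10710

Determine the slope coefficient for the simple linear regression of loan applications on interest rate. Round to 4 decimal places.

Sxx = Σx² − (Σx)²/n = 220 − 185.142857 = 34.857143
Sxy = Σxy − (Σx)(Σy)/n = 1019 − 1275.428571 = -256.428571
b = Sxy/Sxx = -256.428571/34.857143 = -7.356557

-7.3566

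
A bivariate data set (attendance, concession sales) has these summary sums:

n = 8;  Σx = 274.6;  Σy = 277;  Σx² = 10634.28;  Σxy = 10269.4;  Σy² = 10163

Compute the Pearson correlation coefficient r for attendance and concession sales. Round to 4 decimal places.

0.9158

Sxx = Σx² − (Σx)²/n = 10634.28 − 9425.645 = 1208.635
Sxy = Σxy − (Σx)(Σy)/n = 10269.4 − 9508.025 = 761.375
Syy = Σy² − (Σy)²/n = 10163 − 9591.125 = 571.875
r = Sxy/√(Sxx·Syy) = 761.375/√(691188.140625) = 761.375/831.377255 = 0.915800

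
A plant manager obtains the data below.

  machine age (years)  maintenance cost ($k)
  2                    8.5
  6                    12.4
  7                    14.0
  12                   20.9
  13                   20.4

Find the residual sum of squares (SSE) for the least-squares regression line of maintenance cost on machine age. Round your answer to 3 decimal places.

1.770

n = 5, Σx = 40, Σy = 76.2, Σxy = 705.4, Σx² = 402, Σy² = 1274.98
Sxx = Σx² − (Σx)²/n = 402 − 320 = 82
Sxy = Σxy − (Σx)(Σy)/n = 705.4 − 609.6 = 95.8
Syy = Σy² − (Σy)²/n = 1274.98 − 1161.288 = 113.692
b = Sxy/Sxx = 95.8/82 = 1.168293
SSE = Syy − b·Sxy = 113.692 − 1.168293·95.8 = 1.769561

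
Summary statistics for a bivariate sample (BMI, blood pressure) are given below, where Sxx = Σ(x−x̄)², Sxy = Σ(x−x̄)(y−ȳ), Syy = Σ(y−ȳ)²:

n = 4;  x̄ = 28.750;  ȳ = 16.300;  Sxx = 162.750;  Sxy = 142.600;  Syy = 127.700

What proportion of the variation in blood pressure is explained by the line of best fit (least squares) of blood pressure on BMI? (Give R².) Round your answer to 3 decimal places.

R² = Sxy²/(Sxx·Syy) = (142.6)²/(162.75·127.7) = 0.978424

0.978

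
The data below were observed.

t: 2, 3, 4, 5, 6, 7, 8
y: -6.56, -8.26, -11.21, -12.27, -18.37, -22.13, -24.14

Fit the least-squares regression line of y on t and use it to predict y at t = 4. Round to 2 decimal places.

-11.58

n = 7, Σx = 35, Σy = -102.94, Σxy = -602.34, Σx² = 203
Sxx = Σx² − (Σx)²/n = 203 − 175 = 28
Sxy = Σxy − (Σx)(Σy)/n = -602.34 − (-514.7) = -87.64
b = Sxy/Sxx = -87.64/28 = -3.13
a = ȳ − b·x̄ = -14.705714 − (-3.13)·5 = 0.944286
ŷ(4) = a + b·4 = 0.944286 + (-3.13)·4 = -11.575714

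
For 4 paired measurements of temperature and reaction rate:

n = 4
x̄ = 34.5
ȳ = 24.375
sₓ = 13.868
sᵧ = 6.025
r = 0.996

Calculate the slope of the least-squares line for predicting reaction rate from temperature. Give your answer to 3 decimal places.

0.433

b = r · sᵧ/sₓ = 0.996 · 6.025/13.868 = 0.432716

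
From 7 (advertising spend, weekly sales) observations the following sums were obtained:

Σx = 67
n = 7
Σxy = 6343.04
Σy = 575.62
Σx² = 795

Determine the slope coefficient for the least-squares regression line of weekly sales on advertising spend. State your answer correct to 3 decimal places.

5.423

Sxx = Σx² − (Σx)²/n = 795 − 641.285714 = 153.714286
Sxy = Σxy − (Σx)(Σy)/n = 6343.04 − 5509.505714 = 833.534286
b = Sxy/Sxx = 833.534286/153.714286 = 5.422621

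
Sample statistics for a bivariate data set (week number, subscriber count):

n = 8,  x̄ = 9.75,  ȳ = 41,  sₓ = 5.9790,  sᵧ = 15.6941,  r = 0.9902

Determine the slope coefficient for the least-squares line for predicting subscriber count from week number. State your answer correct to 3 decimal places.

b = r · sᵧ/sₓ = 0.9902 · 15.6941/5.979 = 2.599147

2.599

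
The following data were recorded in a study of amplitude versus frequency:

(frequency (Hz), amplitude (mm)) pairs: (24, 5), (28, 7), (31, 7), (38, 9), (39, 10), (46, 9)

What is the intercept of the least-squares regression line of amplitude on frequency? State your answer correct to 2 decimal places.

n = 6, Σx = 206, Σy = 47, Σxy = 1679, Σx² = 7402
Sxx = Σx² − (Σx)²/n = 7402 − 7072.666667 = 329.333333
Sxy = Σxy − (Σx)(Σy)/n = 1679 − 1613.666667 = 65.333333
b = Sxy/Sxx = 65.333333/329.333333 = 0.198381
a = ȳ − b·x̄ = 7.833333 − 0.198381·34.333333 = 1.022267

1.02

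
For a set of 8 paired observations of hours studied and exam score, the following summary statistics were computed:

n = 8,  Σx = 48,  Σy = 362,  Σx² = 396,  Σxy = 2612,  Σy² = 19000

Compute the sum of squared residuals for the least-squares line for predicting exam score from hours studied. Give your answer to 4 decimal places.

826.9074

Sxx = Σx² − (Σx)²/n = 396 − 288 = 108
Sxy = Σxy − (Σx)(Σy)/n = 2612 − 2172 = 440
Syy = Σy² − (Σy)²/n = 19000 − 16380.5 = 2619.5
b = Sxy/Sxx = 440/108 = 4.074074
SSE = Syy − b·Sxy = 2619.5 − 4.074074·440 = 826.907407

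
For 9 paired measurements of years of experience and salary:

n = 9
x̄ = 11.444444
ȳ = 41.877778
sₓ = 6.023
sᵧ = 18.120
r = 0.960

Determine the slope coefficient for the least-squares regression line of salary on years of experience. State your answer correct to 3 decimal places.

2.888

b = r · sᵧ/sₓ = 0.96 · 18.12/6.023 = 2.888129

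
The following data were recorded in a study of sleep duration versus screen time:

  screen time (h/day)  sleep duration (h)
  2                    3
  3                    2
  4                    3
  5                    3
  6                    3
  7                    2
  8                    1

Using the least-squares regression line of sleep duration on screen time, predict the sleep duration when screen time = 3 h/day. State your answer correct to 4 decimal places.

n = 7, Σx = 35, Σy = 17, Σxy = 79, Σx² = 203
Sxx = Σx² − (Σx)²/n = 203 − 175 = 28
Sxy = Σxy − (Σx)(Σy)/n = 79 − 85 = -6
b = Sxy/Sxx = -6/28 = -0.214286
a = ȳ − b·x̄ = 2.428571 − (-0.214286)·5 = 3.5
ŷ(3) = a + b·3 = 3.5 + (-0.214286)·3 = 2.857143

2.8571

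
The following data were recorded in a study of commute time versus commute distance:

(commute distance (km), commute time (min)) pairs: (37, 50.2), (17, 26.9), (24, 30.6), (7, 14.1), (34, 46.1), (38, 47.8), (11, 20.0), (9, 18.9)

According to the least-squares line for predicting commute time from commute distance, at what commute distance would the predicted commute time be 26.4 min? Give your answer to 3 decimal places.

n = 8, Σx = 177, Σy = 254.6, Σxy = 6921.7, Σx² = 5085
Sxx = Σx² − (Σx)²/n = 5085 − 3916.125 = 1168.875
Sxy = Σxy − (Σx)(Σy)/n = 6921.7 − 5633.025 = 1288.675
b = Sxy/Sxx = 1288.675/1168.875 = 1.102492
a = ȳ − b·x̄ = 31.825 − 1.102492·22.125 = 7.432371
Set a + b·x = 26.4: x = (26.4 − 7.432371) / 1.102492 = 17.204328

17.204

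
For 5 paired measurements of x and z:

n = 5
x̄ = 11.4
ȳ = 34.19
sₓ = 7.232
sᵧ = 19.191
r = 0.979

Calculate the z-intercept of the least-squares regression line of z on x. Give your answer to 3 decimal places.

4.574

b = r · sᵧ/sₓ = 0.979 · 19.191/7.232 = 2.597897
a = ȳ − b·x̄ = 34.19 − 2.597897·11.4 = 4.573978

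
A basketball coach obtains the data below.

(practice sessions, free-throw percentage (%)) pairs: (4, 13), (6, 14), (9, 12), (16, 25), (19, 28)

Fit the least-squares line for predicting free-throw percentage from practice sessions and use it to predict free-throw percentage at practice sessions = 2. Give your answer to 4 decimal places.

n = 5, Σx = 54, Σy = 92, Σxy = 1176, Σx² = 750
Sxx = Σx² − (Σx)²/n = 750 − 583.2 = 166.8
Sxy = Σxy − (Σx)(Σy)/n = 1176 − 993.6 = 182.4
b = Sxy/Sxx = 182.4/166.8 = 1.093525
a = ȳ − b·x̄ = 18.4 − 1.093525·10.8 = 6.589928
ŷ(2) = a + b·2 = 6.589928 + 1.093525·2 = 8.776978

8.7770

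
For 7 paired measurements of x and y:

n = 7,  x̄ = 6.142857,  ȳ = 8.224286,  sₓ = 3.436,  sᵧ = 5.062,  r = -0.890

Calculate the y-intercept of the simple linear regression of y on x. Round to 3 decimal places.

b = r · sᵧ/sₓ = -0.89 · 5.062/3.436 = -1.311170
a = ȳ − b·x̄ = 8.224286 − (-1.311170)·6.142857 = 16.278616

16.279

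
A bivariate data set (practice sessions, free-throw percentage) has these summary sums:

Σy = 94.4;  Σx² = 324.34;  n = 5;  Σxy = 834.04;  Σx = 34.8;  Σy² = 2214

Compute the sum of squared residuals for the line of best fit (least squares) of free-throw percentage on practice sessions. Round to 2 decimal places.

Sxx = Σx² − (Σx)²/n = 324.34 − 242.208 = 82.132
Sxy = Σxy − (Σx)(Σy)/n = 834.04 − 657.024 = 177.016
Syy = Σy² − (Σy)²/n = 2214 − 1782.272 = 431.728
b = Sxy/Sxx = 177.016/82.132 = 2.155262
SSE = Syy − b·Sxy = 431.728 − 2.155262·177.016 = 50.212096

50.21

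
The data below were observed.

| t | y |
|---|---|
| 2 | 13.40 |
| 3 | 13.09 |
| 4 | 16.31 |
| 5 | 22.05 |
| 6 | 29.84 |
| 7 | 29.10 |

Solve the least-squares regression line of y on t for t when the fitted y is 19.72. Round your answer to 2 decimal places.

4.26

n = 6, Σx = 27, Σy = 123.79, Σxy = 624.3, Σx² = 139
Sxx = Σx² − (Σx)²/n = 139 − 121.5 = 17.5
Sxy = Σxy − (Σx)(Σy)/n = 624.3 − 557.055 = 67.245
b = Sxy/Sxx = 67.245/17.5 = 3.842571
a = ȳ − b·x̄ = 20.631667 − 3.842571·4.5 = 3.340095
Set a + b·x = 19.72: x = (19.72 − 3.340095) / 3.842571 = 4.262746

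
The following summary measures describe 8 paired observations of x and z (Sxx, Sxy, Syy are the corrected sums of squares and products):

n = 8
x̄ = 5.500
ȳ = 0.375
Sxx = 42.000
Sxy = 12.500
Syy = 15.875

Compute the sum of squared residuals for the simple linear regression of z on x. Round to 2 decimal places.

b = Sxy/Sxx = 12.5/42 = 0.297619
SSE = Syy − b·Sxy = 15.875 − 0.297619·12.5 = 12.154762

12.15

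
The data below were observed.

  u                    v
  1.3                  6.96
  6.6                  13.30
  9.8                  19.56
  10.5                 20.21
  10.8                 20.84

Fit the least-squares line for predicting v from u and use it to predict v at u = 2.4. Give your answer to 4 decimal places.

n = 5, Σx = 39, Σy = 80.87, Σxy = 725.793, Σx² = 368.18
Sxx = Σx² − (Σx)²/n = 368.18 − 304.2 = 63.98
Sxy = Σxy − (Σx)(Σy)/n = 725.793 − 630.786 = 95.007
b = Sxy/Sxx = 95.007/63.98 = 1.484948
a = ȳ − b·x̄ = 16.174 − 1.484948·7.8 = 4.591402
ŷ(2.4) = a + b·2.4 = 4.591402 + 1.484948·2.4 = 8.155279

8.1553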